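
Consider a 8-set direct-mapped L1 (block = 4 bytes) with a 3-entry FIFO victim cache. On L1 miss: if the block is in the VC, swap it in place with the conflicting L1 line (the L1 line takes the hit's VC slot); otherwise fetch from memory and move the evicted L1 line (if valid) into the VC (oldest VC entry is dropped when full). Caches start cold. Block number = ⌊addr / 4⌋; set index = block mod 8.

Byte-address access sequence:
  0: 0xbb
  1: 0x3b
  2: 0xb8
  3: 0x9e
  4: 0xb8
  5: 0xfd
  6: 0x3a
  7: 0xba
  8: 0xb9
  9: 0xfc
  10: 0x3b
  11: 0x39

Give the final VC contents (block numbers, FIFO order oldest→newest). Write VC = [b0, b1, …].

VC = [46, 39]

0: 0xbb (blk 46, set 6) → MISS  vc=[]
1: 0x3b (blk 14, set 6) → MISS  vc=[46]
2: 0xb8 (blk 46, set 6) → VC-HIT  vc=[14]
3: 0x9e (blk 39, set 7) → MISS  vc=[14]
4: 0xb8 (blk 46, set 6) → L1-HIT  vc=[14]
5: 0xfd (blk 63, set 7) → MISS  vc=[14, 39]
6: 0x3a (blk 14, set 6) → VC-HIT  vc=[46, 39]
7: 0xba (blk 46, set 6) → VC-HIT  vc=[14, 39]
8: 0xb9 (blk 46, set 6) → L1-HIT  vc=[14, 39]
9: 0xfc (blk 63, set 7) → L1-HIT  vc=[14, 39]
10: 0x3b (blk 14, set 6) → VC-HIT  vc=[46, 39]
11: 0x39 (blk 14, set 6) → L1-HIT  vc=[46, 39]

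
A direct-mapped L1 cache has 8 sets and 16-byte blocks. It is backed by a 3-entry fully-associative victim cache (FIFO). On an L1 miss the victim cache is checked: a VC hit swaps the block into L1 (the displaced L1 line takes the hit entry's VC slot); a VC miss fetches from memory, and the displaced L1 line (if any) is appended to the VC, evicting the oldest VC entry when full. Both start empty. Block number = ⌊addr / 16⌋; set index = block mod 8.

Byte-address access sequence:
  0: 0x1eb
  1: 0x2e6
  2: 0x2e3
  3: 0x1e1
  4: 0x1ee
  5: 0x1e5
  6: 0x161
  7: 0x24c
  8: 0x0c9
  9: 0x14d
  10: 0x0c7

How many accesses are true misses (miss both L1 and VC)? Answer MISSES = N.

MISSES = 6

#0 0x1eb→b30/s6 MISS; vc=[]
#1 0x2e6→b46/s6 MISS; vc=[30]
#2 0x2e3→b46/s6 L1-HIT; vc=[30]
#3 0x1e1→b30/s6 VC-HIT; vc=[46]
#4 0x1ee→b30/s6 L1-HIT; vc=[46]
#5 0x1e5→b30/s6 L1-HIT; vc=[46]
#6 0x161→b22/s6 MISS; vc=[46,30]
#7 0x24c→b36/s4 MISS; vc=[46,30]
#8 0xc9→b12/s4 MISS; vc=[46,30,36]
#9 0x14d→b20/s4 MISS; vc=[30,36,12]
#10 0xc7→b12/s4 VC-HIT; vc=[30,36,20]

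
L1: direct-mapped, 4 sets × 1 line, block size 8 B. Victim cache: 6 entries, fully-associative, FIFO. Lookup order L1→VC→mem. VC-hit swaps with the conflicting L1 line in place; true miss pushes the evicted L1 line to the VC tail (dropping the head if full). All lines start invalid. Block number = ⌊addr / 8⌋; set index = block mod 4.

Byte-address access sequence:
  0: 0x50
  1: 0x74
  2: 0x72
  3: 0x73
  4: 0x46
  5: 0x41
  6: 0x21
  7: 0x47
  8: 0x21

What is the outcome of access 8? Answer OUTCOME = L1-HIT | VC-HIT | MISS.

#0 0x50→b10/s2 MISS; vc=[]
#1 0x74→b14/s2 MISS; vc=[10]
#2 0x72→b14/s2 L1-HIT; vc=[10]
#3 0x73→b14/s2 L1-HIT; vc=[10]
#4 0x46→b8/s0 MISS; vc=[10]
#5 0x41→b8/s0 L1-HIT; vc=[10]
#6 0x21→b4/s0 MISS; vc=[10,8]
#7 0x47→b8/s0 VC-HIT; vc=[10,4]
#8 0x21→b4/s0 VC-HIT; vc=[10,8]

OUTCOME = VC-HIT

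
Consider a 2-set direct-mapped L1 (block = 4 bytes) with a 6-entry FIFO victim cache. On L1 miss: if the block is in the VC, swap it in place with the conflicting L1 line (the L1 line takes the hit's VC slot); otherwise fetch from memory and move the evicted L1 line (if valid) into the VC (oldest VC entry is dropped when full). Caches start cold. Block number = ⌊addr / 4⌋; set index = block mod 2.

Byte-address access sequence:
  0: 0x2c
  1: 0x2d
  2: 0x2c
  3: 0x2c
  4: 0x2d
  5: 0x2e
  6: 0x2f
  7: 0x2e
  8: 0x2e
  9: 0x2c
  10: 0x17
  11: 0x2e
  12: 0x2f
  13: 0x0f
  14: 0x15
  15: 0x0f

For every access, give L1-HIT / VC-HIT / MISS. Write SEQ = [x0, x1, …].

SEQ = [MISS, L1-HIT, L1-HIT, L1-HIT, L1-HIT, L1-HIT, L1-HIT, L1-HIT, L1-HIT, L1-HIT, MISS, VC-HIT, L1-HIT, MISS, VC-HIT, VC-HIT]

  [0] addr=0x2c blk=11 s=1: MISS | VC []
  [1] addr=0x2d blk=11 s=1: L1-HIT | VC []
  [2] addr=0x2c blk=11 s=1: L1-HIT | VC []
  [3] addr=0x2c blk=11 s=1: L1-HIT | VC []
  [4] addr=0x2d blk=11 s=1: L1-HIT | VC []
  [5] addr=0x2e blk=11 s=1: L1-HIT | VC []
  [6] addr=0x2f blk=11 s=1: L1-HIT | VC []
  [7] addr=0x2e blk=11 s=1: L1-HIT | VC []
  [8] addr=0x2e blk=11 s=1: L1-HIT | VC []
  [9] addr=0x2c blk=11 s=1: L1-HIT | VC []
  [10] addr=0x17 blk=5 s=1: MISS | VC [11]
  [11] addr=0x2e blk=11 s=1: VC-HIT | VC [5]
  [12] addr=0x2f blk=11 s=1: L1-HIT | VC [5]
  [13] addr=0xf blk=3 s=1: MISS | VC [5, 11]
  [14] addr=0x15 blk=5 s=1: VC-HIT | VC [3, 11]
  [15] addr=0xf blk=3 s=1: VC-HIT | VC [5, 11]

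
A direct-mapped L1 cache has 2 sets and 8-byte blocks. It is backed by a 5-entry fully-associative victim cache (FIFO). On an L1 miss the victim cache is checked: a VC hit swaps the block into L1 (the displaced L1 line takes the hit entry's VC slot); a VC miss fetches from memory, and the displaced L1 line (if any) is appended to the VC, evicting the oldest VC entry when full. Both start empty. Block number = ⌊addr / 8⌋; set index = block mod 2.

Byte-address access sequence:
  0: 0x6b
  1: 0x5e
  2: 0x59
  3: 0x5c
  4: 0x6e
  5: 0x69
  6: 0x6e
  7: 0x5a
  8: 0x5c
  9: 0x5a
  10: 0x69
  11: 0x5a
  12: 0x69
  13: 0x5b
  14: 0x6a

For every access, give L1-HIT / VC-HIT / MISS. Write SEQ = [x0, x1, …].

0: 0x6b (blk 13, set 1) → MISS  vc=[]
1: 0x5e (blk 11, set 1) → MISS  vc=[13]
2: 0x59 (blk 11, set 1) → L1-HIT  vc=[13]
3: 0x5c (blk 11, set 1) → L1-HIT  vc=[13]
4: 0x6e (blk 13, set 1) → VC-HIT  vc=[11]
5: 0x69 (blk 13, set 1) → L1-HIT  vc=[11]
6: 0x6e (blk 13, set 1) → L1-HIT  vc=[11]
7: 0x5a (blk 11, set 1) → VC-HIT  vc=[13]
8: 0x5c (blk 11, set 1) → L1-HIT  vc=[13]
9: 0x5a (blk 11, set 1) → L1-HIT  vc=[13]
10: 0x69 (blk 13, set 1) → VC-HIT  vc=[11]
11: 0x5a (blk 11, set 1) → VC-HIT  vc=[13]
12: 0x69 (blk 13, set 1) → VC-HIT  vc=[11]
13: 0x5b (blk 11, set 1) → VC-HIT  vc=[13]
14: 0x6a (blk 13, set 1) → VC-HIT  vc=[11]

SEQ = [MISS, MISS, L1-HIT, L1-HIT, VC-HIT, L1-HIT, L1-HIT, VC-HIT, L1-HIT, L1-HIT, VC-HIT, VC-HIT, VC-HIT, VC-HIT, VC-HIT]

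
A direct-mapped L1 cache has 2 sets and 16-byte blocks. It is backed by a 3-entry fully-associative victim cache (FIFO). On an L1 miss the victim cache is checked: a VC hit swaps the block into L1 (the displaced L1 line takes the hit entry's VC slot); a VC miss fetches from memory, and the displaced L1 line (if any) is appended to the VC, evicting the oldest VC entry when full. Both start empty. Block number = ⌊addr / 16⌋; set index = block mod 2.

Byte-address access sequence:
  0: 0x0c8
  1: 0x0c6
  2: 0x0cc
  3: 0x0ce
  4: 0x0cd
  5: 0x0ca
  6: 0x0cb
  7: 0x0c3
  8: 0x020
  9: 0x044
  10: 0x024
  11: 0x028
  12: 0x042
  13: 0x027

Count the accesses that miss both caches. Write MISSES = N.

MISSES = 3

#0 0xc8→b12/s0 MISS; vc=[]
#1 0xc6→b12/s0 L1-HIT; vc=[]
#2 0xcc→b12/s0 L1-HIT; vc=[]
#3 0xce→b12/s0 L1-HIT; vc=[]
#4 0xcd→b12/s0 L1-HIT; vc=[]
#5 0xca→b12/s0 L1-HIT; vc=[]
#6 0xcb→b12/s0 L1-HIT; vc=[]
#7 0xc3→b12/s0 L1-HIT; vc=[]
#8 0x20→b2/s0 MISS; vc=[12]
#9 0x44→b4/s0 MISS; vc=[12,2]
#10 0x24→b2/s0 VC-HIT; vc=[12,4]
#11 0x28→b2/s0 L1-HIT; vc=[12,4]
#12 0x42→b4/s0 VC-HIT; vc=[12,2]
#13 0x27→b2/s0 VC-HIT; vc=[12,4]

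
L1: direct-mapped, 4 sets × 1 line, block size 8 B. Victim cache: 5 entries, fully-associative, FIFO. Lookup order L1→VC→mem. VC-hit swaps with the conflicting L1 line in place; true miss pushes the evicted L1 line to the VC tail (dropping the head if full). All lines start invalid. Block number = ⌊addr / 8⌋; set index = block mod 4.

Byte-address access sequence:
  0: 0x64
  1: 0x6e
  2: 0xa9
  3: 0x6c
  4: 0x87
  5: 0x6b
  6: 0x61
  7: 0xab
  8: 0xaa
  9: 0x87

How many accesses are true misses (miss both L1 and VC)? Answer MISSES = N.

#0 0x64→b12/s0 MISS; vc=[]
#1 0x6e→b13/s1 MISS; vc=[]
#2 0xa9→b21/s1 MISS; vc=[13]
#3 0x6c→b13/s1 VC-HIT; vc=[21]
#4 0x87→b16/s0 MISS; vc=[21,12]
#5 0x6b→b13/s1 L1-HIT; vc=[21,12]
#6 0x61→b12/s0 VC-HIT; vc=[21,16]
#7 0xab→b21/s1 VC-HIT; vc=[13,16]
#8 0xaa→b21/s1 L1-HIT; vc=[13,16]
#9 0x87→b16/s0 VC-HIT; vc=[13,12]

MISSES = 4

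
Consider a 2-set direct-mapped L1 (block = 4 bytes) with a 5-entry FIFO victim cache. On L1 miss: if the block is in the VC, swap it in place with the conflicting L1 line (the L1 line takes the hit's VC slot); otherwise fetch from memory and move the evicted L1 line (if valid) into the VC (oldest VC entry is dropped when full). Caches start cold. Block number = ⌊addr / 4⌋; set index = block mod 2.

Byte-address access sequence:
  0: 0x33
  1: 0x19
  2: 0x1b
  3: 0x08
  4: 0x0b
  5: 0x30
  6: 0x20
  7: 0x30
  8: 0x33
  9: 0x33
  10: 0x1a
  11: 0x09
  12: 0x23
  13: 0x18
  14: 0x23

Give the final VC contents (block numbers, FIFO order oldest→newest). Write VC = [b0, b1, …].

  [0] addr=0x33 blk=12 s=0: MISS | VC []
  [1] addr=0x19 blk=6 s=0: MISS | VC [12]
  [2] addr=0x1b blk=6 s=0: L1-HIT | VC [12]
  [3] addr=0x8 blk=2 s=0: MISS | VC [12, 6]
  [4] addr=0xb blk=2 s=0: L1-HIT | VC [12, 6]
  [5] addr=0x30 blk=12 s=0: VC-HIT | VC [2, 6]
  [6] addr=0x20 blk=8 s=0: MISS | VC [2, 6, 12]
  [7] addr=0x30 blk=12 s=0: VC-HIT | VC [2, 6, 8]
  [8] addr=0x33 blk=12 s=0: L1-HIT | VC [2, 6, 8]
  [9] addr=0x33 blk=12 s=0: L1-HIT | VC [2, 6, 8]
  [10] addr=0x1a blk=6 s=0: VC-HIT | VC [2, 12, 8]
  [11] addr=0x9 blk=2 s=0: VC-HIT | VC [6, 12, 8]
  [12] addr=0x23 blk=8 s=0: VC-HIT | VC [6, 12, 2]
  [13] addr=0x18 blk=6 s=0: VC-HIT | VC [8, 12, 2]
  [14] addr=0x23 blk=8 s=0: VC-HIT | VC [6, 12, 2]

VC = [6, 12, 2]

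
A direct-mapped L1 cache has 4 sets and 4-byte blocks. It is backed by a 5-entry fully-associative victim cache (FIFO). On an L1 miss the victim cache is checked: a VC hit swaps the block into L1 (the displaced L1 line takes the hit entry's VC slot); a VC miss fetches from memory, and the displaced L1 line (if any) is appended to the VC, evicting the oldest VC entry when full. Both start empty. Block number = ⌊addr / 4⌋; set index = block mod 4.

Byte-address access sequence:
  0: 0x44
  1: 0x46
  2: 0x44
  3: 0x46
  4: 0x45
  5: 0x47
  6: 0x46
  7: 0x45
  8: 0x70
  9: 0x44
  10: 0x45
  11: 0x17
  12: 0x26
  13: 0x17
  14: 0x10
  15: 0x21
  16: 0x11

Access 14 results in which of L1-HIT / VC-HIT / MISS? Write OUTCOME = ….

OUTCOME = MISS

  [0] addr=0x44 blk=17 s=1: MISS | VC []
  [1] addr=0x46 blk=17 s=1: L1-HIT | VC []
  [2] addr=0x44 blk=17 s=1: L1-HIT | VC []
  [3] addr=0x46 blk=17 s=1: L1-HIT | VC []
  [4] addr=0x45 blk=17 s=1: L1-HIT | VC []
  [5] addr=0x47 blk=17 s=1: L1-HIT | VC []
  [6] addr=0x46 blk=17 s=1: L1-HIT | VC []
  [7] addr=0x45 blk=17 s=1: L1-HIT | VC []
  [8] addr=0x70 blk=28 s=0: MISS | VC []
  [9] addr=0x44 blk=17 s=1: L1-HIT | VC []
  [10] addr=0x45 blk=17 s=1: L1-HIT | VC []
  [11] addr=0x17 blk=5 s=1: MISS | VC [17]
  [12] addr=0x26 blk=9 s=1: MISS | VC [17, 5]
  [13] addr=0x17 blk=5 s=1: VC-HIT | VC [17, 9]
  [14] addr=0x10 blk=4 s=0: MISS | VC [17, 9, 28]
  [15] addr=0x21 blk=8 s=0: MISS | VC [17, 9, 28, 4]
  [16] addr=0x11 blk=4 s=0: VC-HIT | VC [17, 9, 28, 8]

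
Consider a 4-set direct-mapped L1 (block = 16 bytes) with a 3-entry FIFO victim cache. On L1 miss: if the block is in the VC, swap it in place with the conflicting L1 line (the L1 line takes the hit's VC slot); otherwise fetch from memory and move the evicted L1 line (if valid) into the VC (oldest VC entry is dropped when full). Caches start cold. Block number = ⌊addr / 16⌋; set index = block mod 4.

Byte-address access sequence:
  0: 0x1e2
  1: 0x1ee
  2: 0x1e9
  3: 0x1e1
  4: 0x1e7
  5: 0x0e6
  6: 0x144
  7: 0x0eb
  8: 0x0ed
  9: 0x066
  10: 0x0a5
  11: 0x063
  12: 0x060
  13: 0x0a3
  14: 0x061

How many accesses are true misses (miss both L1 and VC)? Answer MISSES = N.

0: 0x1e2 (blk 30, set 2) → MISS  vc=[]
1: 0x1ee (blk 30, set 2) → L1-HIT  vc=[]
2: 0x1e9 (blk 30, set 2) → L1-HIT  vc=[]
3: 0x1e1 (blk 30, set 2) → L1-HIT  vc=[]
4: 0x1e7 (blk 30, set 2) → L1-HIT  vc=[]
5: 0xe6 (blk 14, set 2) → MISS  vc=[30]
6: 0x144 (blk 20, set 0) → MISS  vc=[30]
7: 0xeb (blk 14, set 2) → L1-HIT  vc=[30]
8: 0xed (blk 14, set 2) → L1-HIT  vc=[30]
9: 0x66 (blk 6, set 2) → MISS  vc=[30, 14]
10: 0xa5 (blk 10, set 2) → MISS  vc=[30, 14, 6]
11: 0x63 (blk 6, set 2) → VC-HIT  vc=[30, 14, 10]
12: 0x60 (blk 6, set 2) → L1-HIT  vc=[30, 14, 10]
13: 0xa3 (blk 10, set 2) → VC-HIT  vc=[30, 14, 6]
14: 0x61 (blk 6, set 2) → VC-HIT  vc=[30, 14, 10]

MISSES = 5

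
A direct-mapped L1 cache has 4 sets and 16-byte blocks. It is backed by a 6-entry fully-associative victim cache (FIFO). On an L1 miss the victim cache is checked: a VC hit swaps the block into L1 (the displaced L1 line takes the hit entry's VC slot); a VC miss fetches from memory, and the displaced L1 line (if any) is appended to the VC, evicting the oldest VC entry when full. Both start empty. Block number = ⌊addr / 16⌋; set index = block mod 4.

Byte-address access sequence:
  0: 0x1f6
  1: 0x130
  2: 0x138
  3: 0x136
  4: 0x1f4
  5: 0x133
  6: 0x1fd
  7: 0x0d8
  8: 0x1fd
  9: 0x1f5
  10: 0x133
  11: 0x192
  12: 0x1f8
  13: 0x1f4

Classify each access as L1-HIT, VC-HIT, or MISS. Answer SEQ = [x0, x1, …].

SEQ = [MISS, MISS, L1-HIT, L1-HIT, VC-HIT, VC-HIT, VC-HIT, MISS, L1-HIT, L1-HIT, VC-HIT, MISS, VC-HIT, L1-HIT]

  [0] addr=0x1f6 blk=31 s=3: MISS | VC []
  [1] addr=0x130 blk=19 s=3: MISS | VC [31]
  [2] addr=0x138 blk=19 s=3: L1-HIT | VC [31]
  [3] addr=0x136 blk=19 s=3: L1-HIT | VC [31]
  [4] addr=0x1f4 blk=31 s=3: VC-HIT | VC [19]
  [5] addr=0x133 blk=19 s=3: VC-HIT | VC [31]
  [6] addr=0x1fd blk=31 s=3: VC-HIT | VC [19]
  [7] addr=0xd8 blk=13 s=1: MISS | VC [19]
  [8] addr=0x1fd blk=31 s=3: L1-HIT | VC [19]
  [9] addr=0x1f5 blk=31 s=3: L1-HIT | VC [19]
  [10] addr=0x133 blk=19 s=3: VC-HIT | VC [31]
  [11] addr=0x192 blk=25 s=1: MISS | VC [31, 13]
  [12] addr=0x1f8 blk=31 s=3: VC-HIT | VC [19, 13]
  [13] addr=0x1f4 blk=31 s=3: L1-HIT | VC [19, 13]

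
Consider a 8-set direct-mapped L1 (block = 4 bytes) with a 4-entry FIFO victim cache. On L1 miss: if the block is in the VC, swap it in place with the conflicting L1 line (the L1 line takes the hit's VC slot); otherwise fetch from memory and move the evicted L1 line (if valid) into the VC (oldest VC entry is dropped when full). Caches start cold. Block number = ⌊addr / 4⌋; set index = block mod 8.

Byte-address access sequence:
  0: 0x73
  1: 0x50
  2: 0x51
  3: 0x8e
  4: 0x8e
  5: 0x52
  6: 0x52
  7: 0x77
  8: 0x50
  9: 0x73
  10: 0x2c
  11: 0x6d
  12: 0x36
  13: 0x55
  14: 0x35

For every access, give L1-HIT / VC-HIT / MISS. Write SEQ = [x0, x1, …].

  [0] addr=0x73 blk=28 s=4: MISS | VC []
  [1] addr=0x50 blk=20 s=4: MISS | VC [28]
  [2] addr=0x51 blk=20 s=4: L1-HIT | VC [28]
  [3] addr=0x8e blk=35 s=3: MISS | VC [28]
  [4] addr=0x8e blk=35 s=3: L1-HIT | VC [28]
  [5] addr=0x52 blk=20 s=4: L1-HIT | VC [28]
  [6] addr=0x52 blk=20 s=4: L1-HIT | VC [28]
  [7] addr=0x77 blk=29 s=5: MISS | VC [28]
  [8] addr=0x50 blk=20 s=4: L1-HIT | VC [28]
  [9] addr=0x73 blk=28 s=4: VC-HIT | VC [20]
  [10] addr=0x2c blk=11 s=3: MISS | VC [20, 35]
  [11] addr=0x6d blk=27 s=3: MISS | VC [20, 35, 11]
  [12] addr=0x36 blk=13 s=5: MISS | VC [20, 35, 11, 29]
  [13] addr=0x55 blk=21 s=5: MISS | VC [35, 11, 29, 13]
  [14] addr=0x35 blk=13 s=5: VC-HIT | VC [35, 11, 29, 21]

SEQ = [MISS, MISS, L1-HIT, MISS, L1-HIT, L1-HIT, L1-HIT, MISS, L1-HIT, VC-HIT, MISS, MISS, MISS, MISS, VC-HIT]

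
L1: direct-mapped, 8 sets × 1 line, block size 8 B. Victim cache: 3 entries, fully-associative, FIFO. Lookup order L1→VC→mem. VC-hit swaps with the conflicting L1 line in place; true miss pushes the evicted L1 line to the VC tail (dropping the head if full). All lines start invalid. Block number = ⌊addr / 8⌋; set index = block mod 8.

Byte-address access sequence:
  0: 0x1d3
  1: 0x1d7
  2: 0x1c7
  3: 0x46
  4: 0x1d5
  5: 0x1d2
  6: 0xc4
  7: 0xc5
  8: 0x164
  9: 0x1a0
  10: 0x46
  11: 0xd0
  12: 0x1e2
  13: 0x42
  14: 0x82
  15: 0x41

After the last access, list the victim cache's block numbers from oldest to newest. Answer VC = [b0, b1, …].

VC = [58, 52, 16]

0: 0x1d3 (blk 58, set 2) → MISS  vc=[]
1: 0x1d7 (blk 58, set 2) → L1-HIT  vc=[]
2: 0x1c7 (blk 56, set 0) → MISS  vc=[]
3: 0x46 (blk 8, set 0) → MISS  vc=[56]
4: 0x1d5 (blk 58, set 2) → L1-HIT  vc=[56]
5: 0x1d2 (blk 58, set 2) → L1-HIT  vc=[56]
6: 0xc4 (blk 24, set 0) → MISS  vc=[56, 8]
7: 0xc5 (blk 24, set 0) → L1-HIT  vc=[56, 8]
8: 0x164 (blk 44, set 4) → MISS  vc=[56, 8]
9: 0x1a0 (blk 52, set 4) → MISS  vc=[56, 8, 44]
10: 0x46 (blk 8, set 0) → VC-HIT  vc=[56, 24, 44]
11: 0xd0 (blk 26, set 2) → MISS  vc=[24, 44, 58]
12: 0x1e2 (blk 60, set 4) → MISS  vc=[44, 58, 52]
13: 0x42 (blk 8, set 0) → L1-HIT  vc=[44, 58, 52]
14: 0x82 (blk 16, set 0) → MISS  vc=[58, 52, 8]
15: 0x41 (blk 8, set 0) → VC-HIT  vc=[58, 52, 16]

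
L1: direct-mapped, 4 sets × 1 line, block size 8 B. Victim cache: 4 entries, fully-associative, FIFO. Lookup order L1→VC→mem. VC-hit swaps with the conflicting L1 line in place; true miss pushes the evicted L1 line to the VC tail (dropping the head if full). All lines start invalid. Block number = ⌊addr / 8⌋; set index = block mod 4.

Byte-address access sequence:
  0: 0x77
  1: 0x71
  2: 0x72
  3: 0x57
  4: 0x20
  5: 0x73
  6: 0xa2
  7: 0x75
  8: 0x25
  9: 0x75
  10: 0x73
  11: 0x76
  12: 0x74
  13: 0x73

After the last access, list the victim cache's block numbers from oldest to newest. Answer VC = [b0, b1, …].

VC = [10, 20]

0: 0x77 (blk 14, set 2) → MISS  vc=[]
1: 0x71 (blk 14, set 2) → L1-HIT  vc=[]
2: 0x72 (blk 14, set 2) → L1-HIT  vc=[]
3: 0x57 (blk 10, set 2) → MISS  vc=[14]
4: 0x20 (blk 4, set 0) → MISS  vc=[14]
5: 0x73 (blk 14, set 2) → VC-HIT  vc=[10]
6: 0xa2 (blk 20, set 0) → MISS  vc=[10, 4]
7: 0x75 (blk 14, set 2) → L1-HIT  vc=[10, 4]
8: 0x25 (blk 4, set 0) → VC-HIT  vc=[10, 20]
9: 0x75 (blk 14, set 2) → L1-HIT  vc=[10, 20]
10: 0x73 (blk 14, set 2) → L1-HIT  vc=[10, 20]
11: 0x76 (blk 14, set 2) → L1-HIT  vc=[10, 20]
12: 0x74 (blk 14, set 2) → L1-HIT  vc=[10, 20]
13: 0x73 (blk 14, set 2) → L1-HIT  vc=[10, 20]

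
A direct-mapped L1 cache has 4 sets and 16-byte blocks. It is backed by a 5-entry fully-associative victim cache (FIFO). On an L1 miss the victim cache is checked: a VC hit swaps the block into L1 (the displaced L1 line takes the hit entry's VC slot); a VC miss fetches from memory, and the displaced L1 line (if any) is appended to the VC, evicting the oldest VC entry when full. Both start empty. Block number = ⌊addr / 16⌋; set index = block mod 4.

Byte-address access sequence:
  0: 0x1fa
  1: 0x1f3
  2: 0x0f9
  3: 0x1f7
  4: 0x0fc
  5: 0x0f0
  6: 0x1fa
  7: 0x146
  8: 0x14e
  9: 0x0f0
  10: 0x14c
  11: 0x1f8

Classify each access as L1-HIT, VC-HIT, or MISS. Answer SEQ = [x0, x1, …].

  [0] addr=0x1fa blk=31 s=3: MISS | VC []
  [1] addr=0x1f3 blk=31 s=3: L1-HIT | VC []
  [2] addr=0xf9 blk=15 s=3: MISS | VC [31]
  [3] addr=0x1f7 blk=31 s=3: VC-HIT | VC [15]
  [4] addr=0xfc blk=15 s=3: VC-HIT | VC [31]
  [5] addr=0xf0 blk=15 s=3: L1-HIT | VC [31]
  [6] addr=0x1fa blk=31 s=3: VC-HIT | VC [15]
  [7] addr=0x146 blk=20 s=0: MISS | VC [15]
  [8] addr=0x14e blk=20 s=0: L1-HIT | VC [15]
  [9] addr=0xf0 blk=15 s=3: VC-HIT | VC [31]
  [10] addr=0x14c blk=20 s=0: L1-HIT | VC [31]
  [11] addr=0x1f8 blk=31 s=3: VC-HIT | VC [15]

SEQ = [MISS, L1-HIT, MISS, VC-HIT, VC-HIT, L1-HIT, VC-HIT, MISS, L1-HIT, VC-HIT, L1-HIT, VC-HIT]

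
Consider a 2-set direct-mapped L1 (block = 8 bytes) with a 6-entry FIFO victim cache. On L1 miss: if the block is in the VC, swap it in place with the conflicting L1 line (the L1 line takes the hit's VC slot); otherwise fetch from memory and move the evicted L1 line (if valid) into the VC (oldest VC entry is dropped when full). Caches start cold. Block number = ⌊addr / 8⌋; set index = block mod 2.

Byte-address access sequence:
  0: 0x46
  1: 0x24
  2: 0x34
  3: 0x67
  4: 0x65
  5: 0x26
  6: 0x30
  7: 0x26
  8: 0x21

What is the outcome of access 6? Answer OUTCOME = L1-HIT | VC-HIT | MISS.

OUTCOME = VC-HIT

0: 0x46 (blk 8, set 0) → MISS  vc=[]
1: 0x24 (blk 4, set 0) → MISS  vc=[8]
2: 0x34 (blk 6, set 0) → MISS  vc=[8, 4]
3: 0x67 (blk 12, set 0) → MISS  vc=[8, 4, 6]
4: 0x65 (blk 12, set 0) → L1-HIT  vc=[8, 4, 6]
5: 0x26 (blk 4, set 0) → VC-HIT  vc=[8, 12, 6]
6: 0x30 (blk 6, set 0) → VC-HIT  vc=[8, 12, 4]
7: 0x26 (blk 4, set 0) → VC-HIT  vc=[8, 12, 6]
8: 0x21 (blk 4, set 0) → L1-HIT  vc=[8, 12, 6]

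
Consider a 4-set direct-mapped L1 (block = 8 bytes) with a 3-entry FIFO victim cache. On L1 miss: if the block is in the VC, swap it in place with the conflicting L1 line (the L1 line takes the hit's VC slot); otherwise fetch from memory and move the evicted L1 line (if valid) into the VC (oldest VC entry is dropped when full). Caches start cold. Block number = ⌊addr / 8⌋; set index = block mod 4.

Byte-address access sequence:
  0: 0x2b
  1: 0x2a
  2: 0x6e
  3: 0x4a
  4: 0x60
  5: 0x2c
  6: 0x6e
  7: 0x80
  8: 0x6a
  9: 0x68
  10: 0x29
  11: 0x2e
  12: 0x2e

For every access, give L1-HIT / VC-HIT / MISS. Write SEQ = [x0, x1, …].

SEQ = [MISS, L1-HIT, MISS, MISS, MISS, VC-HIT, VC-HIT, MISS, L1-HIT, L1-HIT, VC-HIT, L1-HIT, L1-HIT]

  [0] addr=0x2b blk=5 s=1: MISS | VC []
  [1] addr=0x2a blk=5 s=1: L1-HIT | VC []
  [2] addr=0x6e blk=13 s=1: MISS | VC [5]
  [3] addr=0x4a blk=9 s=1: MISS | VC [5, 13]
  [4] addr=0x60 blk=12 s=0: MISS | VC [5, 13]
  [5] addr=0x2c blk=5 s=1: VC-HIT | VC [9, 13]
  [6] addr=0x6e blk=13 s=1: VC-HIT | VC [9, 5]
  [7] addr=0x80 blk=16 s=0: MISS | VC [9, 5, 12]
  [8] addr=0x6a blk=13 s=1: L1-HIT | VC [9, 5, 12]
  [9] addr=0x68 blk=13 s=1: L1-HIT | VC [9, 5, 12]
  [10] addr=0x29 blk=5 s=1: VC-HIT | VC [9, 13, 12]
  [11] addr=0x2e blk=5 s=1: L1-HIT | VC [9, 13, 12]
  [12] addr=0x2e blk=5 s=1: L1-HIT | VC [9, 13, 12]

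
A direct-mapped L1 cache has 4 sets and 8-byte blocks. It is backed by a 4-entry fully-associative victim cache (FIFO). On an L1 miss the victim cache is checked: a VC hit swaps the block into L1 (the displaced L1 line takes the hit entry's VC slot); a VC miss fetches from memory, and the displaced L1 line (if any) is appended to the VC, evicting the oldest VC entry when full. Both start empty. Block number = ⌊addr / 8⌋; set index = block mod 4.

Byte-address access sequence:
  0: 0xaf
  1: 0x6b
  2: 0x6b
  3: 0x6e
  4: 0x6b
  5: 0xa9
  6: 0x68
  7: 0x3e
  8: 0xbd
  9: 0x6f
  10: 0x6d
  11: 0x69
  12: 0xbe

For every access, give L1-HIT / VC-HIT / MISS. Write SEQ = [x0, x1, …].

SEQ = [MISS, MISS, L1-HIT, L1-HIT, L1-HIT, VC-HIT, VC-HIT, MISS, MISS, L1-HIT, L1-HIT, L1-HIT, L1-HIT]

#0 0xaf→b21/s1 MISS; vc=[]
#1 0x6b→b13/s1 MISS; vc=[21]
#2 0x6b→b13/s1 L1-HIT; vc=[21]
#3 0x6e→b13/s1 L1-HIT; vc=[21]
#4 0x6b→b13/s1 L1-HIT; vc=[21]
#5 0xa9→b21/s1 VC-HIT; vc=[13]
#6 0x68→b13/s1 VC-HIT; vc=[21]
#7 0x3e→b7/s3 MISS; vc=[21]
#8 0xbd→b23/s3 MISS; vc=[21,7]
#9 0x6f→b13/s1 L1-HIT; vc=[21,7]
#10 0x6d→b13/s1 L1-HIT; vc=[21,7]
#11 0x69→b13/s1 L1-HIT; vc=[21,7]
#12 0xbe→b23/s3 L1-HIT; vc=[21,7]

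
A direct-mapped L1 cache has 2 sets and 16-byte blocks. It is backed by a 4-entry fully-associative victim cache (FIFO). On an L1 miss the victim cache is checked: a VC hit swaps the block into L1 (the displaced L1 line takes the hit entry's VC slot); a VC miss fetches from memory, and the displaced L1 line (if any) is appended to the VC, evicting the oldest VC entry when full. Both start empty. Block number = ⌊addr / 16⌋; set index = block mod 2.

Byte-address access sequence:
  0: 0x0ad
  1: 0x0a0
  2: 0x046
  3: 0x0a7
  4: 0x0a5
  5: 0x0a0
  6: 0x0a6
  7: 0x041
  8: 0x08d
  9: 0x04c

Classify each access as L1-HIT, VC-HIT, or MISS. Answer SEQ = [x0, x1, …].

#0 0xad→b10/s0 MISS; vc=[]
#1 0xa0→b10/s0 L1-HIT; vc=[]
#2 0x46→b4/s0 MISS; vc=[10]
#3 0xa7→b10/s0 VC-HIT; vc=[4]
#4 0xa5→b10/s0 L1-HIT; vc=[4]
#5 0xa0→b10/s0 L1-HIT; vc=[4]
#6 0xa6→b10/s0 L1-HIT; vc=[4]
#7 0x41→b4/s0 VC-HIT; vc=[10]
#8 0x8d→b8/s0 MISS; vc=[10,4]
#9 0x4c→b4/s0 VC-HIT; vc=[10,8]

SEQ = [MISS, L1-HIT, MISS, VC-HIT, L1-HIT, L1-HIT, L1-HIT, VC-HIT, MISS, VC-HIT]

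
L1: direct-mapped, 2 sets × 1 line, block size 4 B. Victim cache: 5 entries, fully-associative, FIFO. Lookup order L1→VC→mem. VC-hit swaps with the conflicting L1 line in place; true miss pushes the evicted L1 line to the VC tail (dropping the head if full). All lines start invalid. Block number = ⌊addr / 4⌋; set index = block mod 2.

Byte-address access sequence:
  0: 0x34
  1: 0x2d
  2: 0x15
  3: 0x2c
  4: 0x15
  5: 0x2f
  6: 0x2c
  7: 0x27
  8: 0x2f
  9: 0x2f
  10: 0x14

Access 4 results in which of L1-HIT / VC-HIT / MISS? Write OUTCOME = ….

OUTCOME = VC-HIT

  [0] addr=0x34 blk=13 s=1: MISS | VC []
  [1] addr=0x2d blk=11 s=1: MISS | VC [13]
  [2] addr=0x15 blk=5 s=1: MISS | VC [13, 11]
  [3] addr=0x2c blk=11 s=1: VC-HIT | VC [13, 5]
  [4] addr=0x15 blk=5 s=1: VC-HIT | VC [13, 11]
  [5] addr=0x2f blk=11 s=1: VC-HIT | VC [13, 5]
  [6] addr=0x2c blk=11 s=1: L1-HIT | VC [13, 5]
  [7] addr=0x27 blk=9 s=1: MISS | VC [13, 5, 11]
  [8] addr=0x2f blk=11 s=1: VC-HIT | VC [13, 5, 9]
  [9] addr=0x2f blk=11 s=1: L1-HIT | VC [13, 5, 9]
  [10] addr=0x14 blk=5 s=1: VC-HIT | VC [13, 11, 9]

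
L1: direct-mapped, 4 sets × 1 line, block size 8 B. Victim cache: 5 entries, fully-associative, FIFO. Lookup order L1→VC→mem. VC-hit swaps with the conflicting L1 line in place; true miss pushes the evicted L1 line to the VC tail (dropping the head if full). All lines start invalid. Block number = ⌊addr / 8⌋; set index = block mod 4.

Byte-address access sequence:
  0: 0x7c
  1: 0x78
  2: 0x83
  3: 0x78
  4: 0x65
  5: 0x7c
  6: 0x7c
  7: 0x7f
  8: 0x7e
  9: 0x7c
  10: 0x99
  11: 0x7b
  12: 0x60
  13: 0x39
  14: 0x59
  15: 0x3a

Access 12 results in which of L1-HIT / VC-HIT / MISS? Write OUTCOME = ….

  [0] addr=0x7c blk=15 s=3: MISS | VC []
  [1] addr=0x78 blk=15 s=3: L1-HIT | VC []
  [2] addr=0x83 blk=16 s=0: MISS | VC []
  [3] addr=0x78 blk=15 s=3: L1-HIT | VC []
  [4] addr=0x65 blk=12 s=0: MISS | VC [16]
  [5] addr=0x7c blk=15 s=3: L1-HIT | VC [16]
  [6] addr=0x7c blk=15 s=3: L1-HIT | VC [16]
  [7] addr=0x7f blk=15 s=3: L1-HIT | VC [16]
  [8] addr=0x7e blk=15 s=3: L1-HIT | VC [16]
  [9] addr=0x7c blk=15 s=3: L1-HIT | VC [16]
  [10] addr=0x99 blk=19 s=3: MISS | VC [16, 15]
  [11] addr=0x7b blk=15 s=3: VC-HIT | VC [16, 19]
  [12] addr=0x60 blk=12 s=0: L1-HIT | VC [16, 19]
  [13] addr=0x39 blk=7 s=3: MISS | VC [16, 19, 15]
  [14] addr=0x59 blk=11 s=3: MISS | VC [16, 19, 15, 7]
  [15] addr=0x3a blk=7 s=3: VC-HIT | VC [16, 19, 15, 11]

OUTCOME = L1-HIT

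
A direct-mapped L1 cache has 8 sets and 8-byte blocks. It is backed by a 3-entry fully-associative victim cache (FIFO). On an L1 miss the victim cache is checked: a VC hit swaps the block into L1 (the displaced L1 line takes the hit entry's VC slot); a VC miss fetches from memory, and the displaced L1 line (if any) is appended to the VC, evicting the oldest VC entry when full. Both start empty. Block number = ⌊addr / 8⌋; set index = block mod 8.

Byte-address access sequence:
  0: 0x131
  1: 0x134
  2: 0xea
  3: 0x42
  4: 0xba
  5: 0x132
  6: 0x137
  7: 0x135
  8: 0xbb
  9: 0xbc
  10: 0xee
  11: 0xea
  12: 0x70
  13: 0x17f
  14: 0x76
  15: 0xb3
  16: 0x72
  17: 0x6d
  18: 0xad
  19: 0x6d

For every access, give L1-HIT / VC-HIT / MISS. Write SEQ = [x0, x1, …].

0: 0x131 (blk 38, set 6) → MISS  vc=[]
1: 0x134 (blk 38, set 6) → L1-HIT  vc=[]
2: 0xea (blk 29, set 5) → MISS  vc=[]
3: 0x42 (blk 8, set 0) → MISS  vc=[]
4: 0xba (blk 23, set 7) → MISS  vc=[]
5: 0x132 (blk 38, set 6) → L1-HIT  vc=[]
6: 0x137 (blk 38, set 6) → L1-HIT  vc=[]
7: 0x135 (blk 38, set 6) → L1-HIT  vc=[]
8: 0xbb (blk 23, set 7) → L1-HIT  vc=[]
9: 0xbc (blk 23, set 7) → L1-HIT  vc=[]
10: 0xee (blk 29, set 5) → L1-HIT  vc=[]
11: 0xea (blk 29, set 5) → L1-HIT  vc=[]
12: 0x70 (blk 14, set 6) → MISS  vc=[38]
13: 0x17f (blk 47, set 7) → MISS  vc=[38, 23]
14: 0x76 (blk 14, set 6) → L1-HIT  vc=[38, 23]
15: 0xb3 (blk 22, set 6) → MISS  vc=[38, 23, 14]
16: 0x72 (blk 14, set 6) → VC-HIT  vc=[38, 23, 22]
17: 0x6d (blk 13, set 5) → MISS  vc=[23, 22, 29]
18: 0xad (blk 21, set 5) → MISS  vc=[22, 29, 13]
19: 0x6d (blk 13, set 5) → VC-HIT  vc=[22, 29, 21]

SEQ = [MISS, L1-HIT, MISS, MISS, MISS, L1-HIT, L1-HIT, L1-HIT, L1-HIT, L1-HIT, L1-HIT, L1-HIT, MISS, MISS, L1-HIT, MISS, VC-HIT, MISS, MISS, VC-HIT]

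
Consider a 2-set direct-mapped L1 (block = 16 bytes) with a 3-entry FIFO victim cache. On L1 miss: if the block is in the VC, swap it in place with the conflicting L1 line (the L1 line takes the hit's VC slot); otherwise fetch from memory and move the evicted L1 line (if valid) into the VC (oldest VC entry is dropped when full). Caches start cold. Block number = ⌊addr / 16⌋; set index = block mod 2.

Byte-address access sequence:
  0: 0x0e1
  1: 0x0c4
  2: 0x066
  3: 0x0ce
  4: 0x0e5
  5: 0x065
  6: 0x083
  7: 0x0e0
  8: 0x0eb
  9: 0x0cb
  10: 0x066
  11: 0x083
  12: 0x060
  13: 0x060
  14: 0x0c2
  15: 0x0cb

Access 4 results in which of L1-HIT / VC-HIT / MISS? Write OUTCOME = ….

  [0] addr=0xe1 blk=14 s=0: MISS | VC []
  [1] addr=0xc4 blk=12 s=0: MISS | VC [14]
  [2] addr=0x66 blk=6 s=0: MISS | VC [14, 12]
  [3] addr=0xce blk=12 s=0: VC-HIT | VC [14, 6]
  [4] addr=0xe5 blk=14 s=0: VC-HIT | VC [12, 6]
  [5] addr=0x65 blk=6 s=0: VC-HIT | VC [12, 14]
  [6] addr=0x83 blk=8 s=0: MISS | VC [12, 14, 6]
  [7] addr=0xe0 blk=14 s=0: VC-HIT | VC [12, 8, 6]
  [8] addr=0xeb blk=14 s=0: L1-HIT | VC [12, 8, 6]
  [9] addr=0xcb blk=12 s=0: VC-HIT | VC [14, 8, 6]
  [10] addr=0x66 blk=6 s=0: VC-HIT | VC [14, 8, 12]
  [11] addr=0x83 blk=8 s=0: VC-HIT | VC [14, 6, 12]
  [12] addr=0x60 blk=6 s=0: VC-HIT | VC [14, 8, 12]
  [13] addr=0x60 blk=6 s=0: L1-HIT | VC [14, 8, 12]
  [14] addr=0xc2 blk=12 s=0: VC-HIT | VC [14, 8, 6]
  [15] addr=0xcb blk=12 s=0: L1-HIT | VC [14, 8, 6]

OUTCOME = VC-HIT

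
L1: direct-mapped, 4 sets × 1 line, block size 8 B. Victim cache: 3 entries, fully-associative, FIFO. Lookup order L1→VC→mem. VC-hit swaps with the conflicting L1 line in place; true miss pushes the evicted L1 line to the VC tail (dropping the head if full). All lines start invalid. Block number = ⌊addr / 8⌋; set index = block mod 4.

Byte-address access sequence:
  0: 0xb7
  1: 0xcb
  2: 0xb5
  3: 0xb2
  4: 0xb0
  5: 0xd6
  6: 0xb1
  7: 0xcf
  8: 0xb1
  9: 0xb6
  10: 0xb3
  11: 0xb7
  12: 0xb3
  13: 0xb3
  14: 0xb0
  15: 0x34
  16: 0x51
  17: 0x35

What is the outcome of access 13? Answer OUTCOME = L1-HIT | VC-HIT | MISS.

0: 0xb7 (blk 22, set 2) → MISS  vc=[]
1: 0xcb (blk 25, set 1) → MISS  vc=[]
2: 0xb5 (blk 22, set 2) → L1-HIT  vc=[]
3: 0xb2 (blk 22, set 2) → L1-HIT  vc=[]
4: 0xb0 (blk 22, set 2) → L1-HIT  vc=[]
5: 0xd6 (blk 26, set 2) → MISS  vc=[22]
6: 0xb1 (blk 22, set 2) → VC-HIT  vc=[26]
7: 0xcf (blk 25, set 1) → L1-HIT  vc=[26]
8: 0xb1 (blk 22, set 2) → L1-HIT  vc=[26]
9: 0xb6 (blk 22, set 2) → L1-HIT  vc=[26]
10: 0xb3 (blk 22, set 2) → L1-HIT  vc=[26]
11: 0xb7 (blk 22, set 2) → L1-HIT  vc=[26]
12: 0xb3 (blk 22, set 2) → L1-HIT  vc=[26]
13: 0xb3 (blk 22, set 2) → L1-HIT  vc=[26]
14: 0xb0 (blk 22, set 2) → L1-HIT  vc=[26]
15: 0x34 (blk 6, set 2) → MISS  vc=[26, 22]
16: 0x51 (blk 10, set 2) → MISS  vc=[26, 22, 6]
17: 0x35 (blk 6, set 2) → VC-HIT  vc=[26, 22, 10]

OUTCOME = L1-HIT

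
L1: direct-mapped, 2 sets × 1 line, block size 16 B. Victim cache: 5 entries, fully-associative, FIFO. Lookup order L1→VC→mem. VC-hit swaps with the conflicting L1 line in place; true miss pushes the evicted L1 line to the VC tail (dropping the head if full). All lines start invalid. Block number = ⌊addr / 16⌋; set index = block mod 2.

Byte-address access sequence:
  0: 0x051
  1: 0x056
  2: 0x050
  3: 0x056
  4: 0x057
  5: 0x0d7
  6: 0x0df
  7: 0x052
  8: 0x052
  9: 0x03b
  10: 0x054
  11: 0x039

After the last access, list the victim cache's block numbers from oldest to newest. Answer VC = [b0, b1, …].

#0 0x51→b5/s1 MISS; vc=[]
#1 0x56→b5/s1 L1-HIT; vc=[]
#2 0x50→b5/s1 L1-HIT; vc=[]
#3 0x56→b5/s1 L1-HIT; vc=[]
#4 0x57→b5/s1 L1-HIT; vc=[]
#5 0xd7→b13/s1 MISS; vc=[5]
#6 0xdf→b13/s1 L1-HIT; vc=[5]
#7 0x52→b5/s1 VC-HIT; vc=[13]
#8 0x52→b5/s1 L1-HIT; vc=[13]
#9 0x3b→b3/s1 MISS; vc=[13,5]
#10 0x54→b5/s1 VC-HIT; vc=[13,3]
#11 0x39→b3/s1 VC-HIT; vc=[13,5]

VC = [13, 5]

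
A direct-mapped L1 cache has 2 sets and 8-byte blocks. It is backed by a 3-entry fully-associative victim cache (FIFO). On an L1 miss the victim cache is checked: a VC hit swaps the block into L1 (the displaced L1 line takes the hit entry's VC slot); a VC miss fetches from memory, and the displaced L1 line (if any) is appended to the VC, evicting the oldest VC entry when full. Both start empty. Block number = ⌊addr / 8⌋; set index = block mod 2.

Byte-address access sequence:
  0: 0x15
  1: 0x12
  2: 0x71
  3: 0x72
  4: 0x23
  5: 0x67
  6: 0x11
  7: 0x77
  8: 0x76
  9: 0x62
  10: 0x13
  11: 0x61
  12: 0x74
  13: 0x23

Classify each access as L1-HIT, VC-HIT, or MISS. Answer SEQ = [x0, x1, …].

SEQ = [MISS, L1-HIT, MISS, L1-HIT, MISS, MISS, VC-HIT, VC-HIT, L1-HIT, VC-HIT, VC-HIT, VC-HIT, VC-HIT, VC-HIT]

0: 0x15 (blk 2, set 0) → MISS  vc=[]
1: 0x12 (blk 2, set 0) → L1-HIT  vc=[]
2: 0x71 (blk 14, set 0) → MISS  vc=[2]
3: 0x72 (blk 14, set 0) → L1-HIT  vc=[2]
4: 0x23 (blk 4, set 0) → MISS  vc=[2, 14]
5: 0x67 (blk 12, set 0) → MISS  vc=[2, 14, 4]
6: 0x11 (blk 2, set 0) → VC-HIT  vc=[12, 14, 4]
7: 0x77 (blk 14, set 0) → VC-HIT  vc=[12, 2, 4]
8: 0x76 (blk 14, set 0) → L1-HIT  vc=[12, 2, 4]
9: 0x62 (blk 12, set 0) → VC-HIT  vc=[14, 2, 4]
10: 0x13 (blk 2, set 0) → VC-HIT  vc=[14, 12, 4]
11: 0x61 (blk 12, set 0) → VC-HIT  vc=[14, 2, 4]
12: 0x74 (blk 14, set 0) → VC-HIT  vc=[12, 2, 4]
13: 0x23 (blk 4, set 0) → VC-HIT  vc=[12, 2, 14]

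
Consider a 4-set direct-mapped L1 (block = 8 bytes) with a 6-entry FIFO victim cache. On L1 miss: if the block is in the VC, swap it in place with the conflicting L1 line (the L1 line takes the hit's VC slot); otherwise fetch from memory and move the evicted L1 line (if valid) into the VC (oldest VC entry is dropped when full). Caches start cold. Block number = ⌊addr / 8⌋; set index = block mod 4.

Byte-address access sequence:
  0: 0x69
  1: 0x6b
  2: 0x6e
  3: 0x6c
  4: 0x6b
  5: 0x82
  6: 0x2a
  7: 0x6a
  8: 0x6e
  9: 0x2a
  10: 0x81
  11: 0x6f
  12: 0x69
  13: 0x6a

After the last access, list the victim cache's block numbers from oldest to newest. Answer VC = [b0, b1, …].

  [0] addr=0x69 blk=13 s=1: MISS | VC []
  [1] addr=0x6b blk=13 s=1: L1-HIT | VC []
  [2] addr=0x6e blk=13 s=1: L1-HIT | VC []
  [3] addr=0x6c blk=13 s=1: L1-HIT | VC []
  [4] addr=0x6b blk=13 s=1: L1-HIT | VC []
  [5] addr=0x82 blk=16 s=0: MISS | VC []
  [6] addr=0x2a blk=5 s=1: MISS | VC [13]
  [7] addr=0x6a blk=13 s=1: VC-HIT | VC [5]
  [8] addr=0x6e blk=13 s=1: L1-HIT | VC [5]
  [9] addr=0x2a blk=5 s=1: VC-HIT | VC [13]
  [10] addr=0x81 blk=16 s=0: L1-HIT | VC [13]
  [11] addr=0x6f blk=13 s=1: VC-HIT | VC [5]
  [12] addr=0x69 blk=13 s=1: L1-HIT | VC [5]
  [13] addr=0x6a blk=13 s=1: L1-HIT | VC [5]

VC = [5]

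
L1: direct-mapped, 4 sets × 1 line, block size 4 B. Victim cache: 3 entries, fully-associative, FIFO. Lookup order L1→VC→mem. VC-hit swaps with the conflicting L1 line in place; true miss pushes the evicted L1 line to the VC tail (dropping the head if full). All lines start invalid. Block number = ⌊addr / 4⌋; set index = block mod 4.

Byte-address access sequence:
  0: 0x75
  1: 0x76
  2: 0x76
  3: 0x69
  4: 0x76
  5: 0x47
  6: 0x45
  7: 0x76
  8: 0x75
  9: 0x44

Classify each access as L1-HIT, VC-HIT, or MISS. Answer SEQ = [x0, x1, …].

SEQ = [MISS, L1-HIT, L1-HIT, MISS, L1-HIT, MISS, L1-HIT, VC-HIT, L1-HIT, VC-HIT]

#0 0x75→b29/s1 MISS; vc=[]
#1 0x76→b29/s1 L1-HIT; vc=[]
#2 0x76→b29/s1 L1-HIT; vc=[]
#3 0x69→b26/s2 MISS; vc=[]
#4 0x76→b29/s1 L1-HIT; vc=[]
#5 0x47→b17/s1 MISS; vc=[29]
#6 0x45→b17/s1 L1-HIT; vc=[29]
#7 0x76→b29/s1 VC-HIT; vc=[17]
#8 0x75→b29/s1 L1-HIT; vc=[17]
#9 0x44→b17/s1 VC-HIT; vc=[29]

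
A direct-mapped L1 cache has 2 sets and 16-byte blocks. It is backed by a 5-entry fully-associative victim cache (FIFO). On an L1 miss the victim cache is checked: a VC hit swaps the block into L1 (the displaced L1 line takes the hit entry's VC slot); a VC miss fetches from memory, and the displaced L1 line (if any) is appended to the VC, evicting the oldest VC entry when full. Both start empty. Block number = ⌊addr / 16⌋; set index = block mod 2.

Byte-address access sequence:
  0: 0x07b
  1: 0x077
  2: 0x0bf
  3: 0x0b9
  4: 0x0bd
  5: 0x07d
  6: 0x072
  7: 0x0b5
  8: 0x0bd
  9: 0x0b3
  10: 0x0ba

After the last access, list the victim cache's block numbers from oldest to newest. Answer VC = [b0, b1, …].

0: 0x7b (blk 7, set 1) → MISS  vc=[]
1: 0x77 (blk 7, set 1) → L1-HIT  vc=[]
2: 0xbf (blk 11, set 1) → MISS  vc=[7]
3: 0xb9 (blk 11, set 1) → L1-HIT  vc=[7]
4: 0xbd (blk 11, set 1) → L1-HIT  vc=[7]
5: 0x7d (blk 7, set 1) → VC-HIT  vc=[11]
6: 0x72 (blk 7, set 1) → L1-HIT  vc=[11]
7: 0xb5 (blk 11, set 1) → VC-HIT  vc=[7]
8: 0xbd (blk 11, set 1) → L1-HIT  vc=[7]
9: 0xb3 (blk 11, set 1) → L1-HIT  vc=[7]
10: 0xba (blk 11, set 1) → L1-HIT  vc=[7]

VC = [7]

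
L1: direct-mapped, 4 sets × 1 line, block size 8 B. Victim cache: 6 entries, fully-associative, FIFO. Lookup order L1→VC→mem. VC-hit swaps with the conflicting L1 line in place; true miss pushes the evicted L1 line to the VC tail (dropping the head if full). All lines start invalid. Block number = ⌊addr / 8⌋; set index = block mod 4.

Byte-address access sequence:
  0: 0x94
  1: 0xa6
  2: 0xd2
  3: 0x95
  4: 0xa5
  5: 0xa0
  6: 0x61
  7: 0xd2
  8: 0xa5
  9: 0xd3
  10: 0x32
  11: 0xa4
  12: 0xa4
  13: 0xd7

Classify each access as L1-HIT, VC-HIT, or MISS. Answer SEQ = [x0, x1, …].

  [0] addr=0x94 blk=18 s=2: MISS | VC []
  [1] addr=0xa6 blk=20 s=0: MISS | VC []
  [2] addr=0xd2 blk=26 s=2: MISS | VC [18]
  [3] addr=0x95 blk=18 s=2: VC-HIT | VC [26]
  [4] addr=0xa5 blk=20 s=0: L1-HIT | VC [26]
  [5] addr=0xa0 blk=20 s=0: L1-HIT | VC [26]
  [6] addr=0x61 blk=12 s=0: MISS | VC [26, 20]
  [7] addr=0xd2 blk=26 s=2: VC-HIT | VC [18, 20]
  [8] addr=0xa5 blk=20 s=0: VC-HIT | VC [18, 12]
  [9] addr=0xd3 blk=26 s=2: L1-HIT | VC [18, 12]
  [10] addr=0x32 blk=6 s=2: MISS | VC [18, 12, 26]
  [11] addr=0xa4 blk=20 s=0: L1-HIT | VC [18, 12, 26]
  [12] addr=0xa4 blk=20 s=0: L1-HIT | VC [18, 12, 26]
  [13] addr=0xd7 blk=26 s=2: VC-HIT | VC [18, 12, 6]

SEQ = [MISS, MISS, MISS, VC-HIT, L1-HIT, L1-HIT, MISS, VC-HIT, VC-HIT, L1-HIT, MISS, L1-HIT, L1-HIT, VC-HIT]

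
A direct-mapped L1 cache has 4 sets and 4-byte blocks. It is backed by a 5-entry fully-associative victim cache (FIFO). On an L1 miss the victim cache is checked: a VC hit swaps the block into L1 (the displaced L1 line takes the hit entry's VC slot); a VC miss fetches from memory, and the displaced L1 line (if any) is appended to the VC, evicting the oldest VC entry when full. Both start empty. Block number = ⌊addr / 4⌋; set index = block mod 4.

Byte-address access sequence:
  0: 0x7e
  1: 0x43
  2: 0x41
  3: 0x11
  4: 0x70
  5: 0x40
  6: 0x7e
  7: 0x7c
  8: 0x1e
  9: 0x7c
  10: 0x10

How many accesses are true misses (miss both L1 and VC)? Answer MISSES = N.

MISSES = 5

0: 0x7e (blk 31, set 3) → MISS  vc=[]
1: 0x43 (blk 16, set 0) → MISS  vc=[]
2: 0x41 (blk 16, set 0) → L1-HIT  vc=[]
3: 0x11 (blk 4, set 0) → MISS  vc=[16]
4: 0x70 (blk 28, set 0) → MISS  vc=[16, 4]
5: 0x40 (blk 16, set 0) → VC-HIT  vc=[28, 4]
6: 0x7e (blk 31, set 3) → L1-HIT  vc=[28, 4]
7: 0x7c (blk 31, set 3) → L1-HIT  vc=[28, 4]
8: 0x1e (blk 7, set 3) → MISS  vc=[28, 4, 31]
9: 0x7c (blk 31, set 3) → VC-HIT  vc=[28, 4, 7]
10: 0x10 (blk 4, set 0) → VC-HIT  vc=[28, 16, 7]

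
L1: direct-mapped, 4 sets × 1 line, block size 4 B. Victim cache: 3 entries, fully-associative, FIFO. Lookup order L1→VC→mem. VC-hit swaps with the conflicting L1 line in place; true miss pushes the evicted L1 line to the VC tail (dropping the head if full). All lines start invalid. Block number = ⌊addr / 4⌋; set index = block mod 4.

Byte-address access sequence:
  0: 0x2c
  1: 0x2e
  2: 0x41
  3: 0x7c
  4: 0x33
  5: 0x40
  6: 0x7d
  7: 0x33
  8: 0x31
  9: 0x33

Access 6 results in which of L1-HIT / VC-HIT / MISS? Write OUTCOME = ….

#0 0x2c→b11/s3 MISS; vc=[]
#1 0x2e→b11/s3 L1-HIT; vc=[]
#2 0x41→b16/s0 MISS; vc=[]
#3 0x7c→b31/s3 MISS; vc=[11]
#4 0x33→b12/s0 MISS; vc=[11,16]
#5 0x40→b16/s0 VC-HIT; vc=[11,12]
#6 0x7d→b31/s3 L1-HIT; vc=[11,12]
#7 0x33→b12/s0 VC-HIT; vc=[11,16]
#8 0x31→b12/s0 L1-HIT; vc=[11,16]
#9 0x33→b12/s0 L1-HIT; vc=[11,16]

OUTCOME = L1-HIT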